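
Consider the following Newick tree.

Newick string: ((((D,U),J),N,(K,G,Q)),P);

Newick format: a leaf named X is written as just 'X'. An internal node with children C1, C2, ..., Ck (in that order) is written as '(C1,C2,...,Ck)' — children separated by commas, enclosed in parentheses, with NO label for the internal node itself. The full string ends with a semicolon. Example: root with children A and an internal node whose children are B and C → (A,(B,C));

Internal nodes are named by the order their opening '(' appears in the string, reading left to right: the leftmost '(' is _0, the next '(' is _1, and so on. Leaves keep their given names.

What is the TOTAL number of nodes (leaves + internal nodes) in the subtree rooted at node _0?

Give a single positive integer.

Answer: 13

Derivation:
Newick: ((((D,U),J),N,(K,G,Q)),P);
Locate _0: it is the '(' at position 0 (the 1st '(' reading left to right).
Query: subtree rooted at _0
_0: subtree_size = 1 + 12
  _1: subtree_size = 1 + 10
    _2: subtree_size = 1 + 4
      _3: subtree_size = 1 + 2
        D: subtree_size = 1 + 0
        U: subtree_size = 1 + 0
      J: subtree_size = 1 + 0
    N: subtree_size = 1 + 0
    _4: subtree_size = 1 + 3
      K: subtree_size = 1 + 0
      G: subtree_size = 1 + 0
      Q: subtree_size = 1 + 0
  P: subtree_size = 1 + 0
Total subtree size of _0: 13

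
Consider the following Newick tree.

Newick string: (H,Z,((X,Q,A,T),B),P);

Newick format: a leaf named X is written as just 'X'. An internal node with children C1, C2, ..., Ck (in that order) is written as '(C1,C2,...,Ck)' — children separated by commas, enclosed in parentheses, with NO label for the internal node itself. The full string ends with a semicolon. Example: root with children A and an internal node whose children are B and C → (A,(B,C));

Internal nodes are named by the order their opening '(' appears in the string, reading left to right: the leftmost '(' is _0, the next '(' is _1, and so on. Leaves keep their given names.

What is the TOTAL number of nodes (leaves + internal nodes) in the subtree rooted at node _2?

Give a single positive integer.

Answer: 5

Derivation:
Newick: (H,Z,((X,Q,A,T),B),P);
Locate _2: it is the '(' at position 6 (the 3rd '(' reading left to right).
Query: subtree rooted at _2
_2: subtree_size = 1 + 4
  X: subtree_size = 1 + 0
  Q: subtree_size = 1 + 0
  A: subtree_size = 1 + 0
  T: subtree_size = 1 + 0
Total subtree size of _2: 5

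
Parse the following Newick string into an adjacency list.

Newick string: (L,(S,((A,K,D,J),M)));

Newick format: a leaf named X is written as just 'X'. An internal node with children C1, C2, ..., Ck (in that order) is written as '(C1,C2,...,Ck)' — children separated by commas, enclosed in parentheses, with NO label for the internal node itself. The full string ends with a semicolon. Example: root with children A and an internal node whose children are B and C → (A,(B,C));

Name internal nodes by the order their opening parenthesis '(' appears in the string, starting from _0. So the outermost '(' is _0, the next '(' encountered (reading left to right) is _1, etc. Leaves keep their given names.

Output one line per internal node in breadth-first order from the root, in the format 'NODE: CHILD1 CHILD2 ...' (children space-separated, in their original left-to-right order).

Answer: _0: L _1
_1: S _2
_2: _3 M
_3: A K D J

Derivation:
Input: (L,(S,((A,K,D,J),M)));
Scanning left-to-right, naming '(' by encounter order:
  pos 0: '(' -> open internal node _0 (depth 1)
  pos 3: '(' -> open internal node _1 (depth 2)
  pos 6: '(' -> open internal node _2 (depth 3)
  pos 7: '(' -> open internal node _3 (depth 4)
  pos 15: ')' -> close internal node _3 (now at depth 3)
  pos 18: ')' -> close internal node _2 (now at depth 2)
  pos 19: ')' -> close internal node _1 (now at depth 1)
  pos 20: ')' -> close internal node _0 (now at depth 0)
Total internal nodes: 4
BFS adjacency from root:
  _0: L _1
  _1: S _2
  _2: _3 M
  _3: A K D J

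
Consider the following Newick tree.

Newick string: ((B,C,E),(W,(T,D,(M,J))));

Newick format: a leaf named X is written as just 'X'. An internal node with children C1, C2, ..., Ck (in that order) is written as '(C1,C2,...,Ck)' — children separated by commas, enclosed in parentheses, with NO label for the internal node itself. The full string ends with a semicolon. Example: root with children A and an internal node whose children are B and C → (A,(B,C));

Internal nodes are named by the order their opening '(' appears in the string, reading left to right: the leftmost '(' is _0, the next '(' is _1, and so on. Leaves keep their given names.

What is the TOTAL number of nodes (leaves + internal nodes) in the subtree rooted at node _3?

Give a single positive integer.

Answer: 6

Derivation:
Newick: ((B,C,E),(W,(T,D,(M,J))));
Locate _3: it is the '(' at position 12 (the 4th '(' reading left to right).
Query: subtree rooted at _3
_3: subtree_size = 1 + 5
  T: subtree_size = 1 + 0
  D: subtree_size = 1 + 0
  _4: subtree_size = 1 + 2
    M: subtree_size = 1 + 0
    J: subtree_size = 1 + 0
Total subtree size of _3: 6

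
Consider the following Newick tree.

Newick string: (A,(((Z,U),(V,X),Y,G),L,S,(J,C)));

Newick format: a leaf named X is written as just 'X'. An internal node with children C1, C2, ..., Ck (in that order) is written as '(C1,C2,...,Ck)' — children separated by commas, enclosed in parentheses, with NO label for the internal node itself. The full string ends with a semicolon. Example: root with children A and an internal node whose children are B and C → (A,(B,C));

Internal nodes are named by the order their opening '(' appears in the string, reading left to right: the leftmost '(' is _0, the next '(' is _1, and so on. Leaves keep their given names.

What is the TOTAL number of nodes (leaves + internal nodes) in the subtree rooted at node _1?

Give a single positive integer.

Newick: (A,(((Z,U),(V,X),Y,G),L,S,(J,C)));
Locate _1: it is the '(' at position 3 (the 2nd '(' reading left to right).
Query: subtree rooted at _1
_1: subtree_size = 1 + 14
  _2: subtree_size = 1 + 8
    _3: subtree_size = 1 + 2
      Z: subtree_size = 1 + 0
      U: subtree_size = 1 + 0
    _4: subtree_size = 1 + 2
      V: subtree_size = 1 + 0
      X: subtree_size = 1 + 0
    Y: subtree_size = 1 + 0
    G: subtree_size = 1 + 0
  L: subtree_size = 1 + 0
  S: subtree_size = 1 + 0
  _5: subtree_size = 1 + 2
    J: subtree_size = 1 + 0
    C: subtree_size = 1 + 0
Total subtree size of _1: 15

Answer: 15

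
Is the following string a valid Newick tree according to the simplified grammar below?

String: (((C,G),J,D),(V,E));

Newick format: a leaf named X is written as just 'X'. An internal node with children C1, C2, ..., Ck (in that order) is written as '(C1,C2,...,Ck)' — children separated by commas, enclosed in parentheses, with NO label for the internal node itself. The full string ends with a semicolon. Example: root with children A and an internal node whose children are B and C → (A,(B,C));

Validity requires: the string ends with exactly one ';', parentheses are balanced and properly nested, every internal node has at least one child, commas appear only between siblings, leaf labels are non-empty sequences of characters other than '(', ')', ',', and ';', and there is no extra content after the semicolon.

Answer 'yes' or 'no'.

Input: (((C,G),J,D),(V,E));
Paren balance: 4 '(' vs 4 ')' OK
Ends with single ';': True
Full parse: OK
Valid: True

Answer: yes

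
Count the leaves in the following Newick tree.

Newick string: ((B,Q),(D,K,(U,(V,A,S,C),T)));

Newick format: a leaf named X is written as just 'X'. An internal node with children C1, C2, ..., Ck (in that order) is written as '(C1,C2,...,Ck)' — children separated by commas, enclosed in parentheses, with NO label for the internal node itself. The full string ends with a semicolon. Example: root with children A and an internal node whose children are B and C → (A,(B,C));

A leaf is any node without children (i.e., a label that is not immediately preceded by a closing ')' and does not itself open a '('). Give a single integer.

Answer: 10

Derivation:
Newick: ((B,Q),(D,K,(U,(V,A,S,C),T)));
Scan left-to-right; a leaf is any maximal label run not followed by '(':
  pos 2: leaf 'B' → count = 1
  pos 4: leaf 'Q' → count = 2
  pos 8: leaf 'D' → count = 3
  pos 10: leaf 'K' → count = 4
  pos 13: leaf 'U' → count = 5
  pos 16: leaf 'V' → count = 6
  pos 18: leaf 'A' → count = 7
  pos 20: leaf 'S' → count = 8
  pos 22: leaf 'C' → count = 9
  pos 25: leaf 'T' → count = 10
Total leaves: 10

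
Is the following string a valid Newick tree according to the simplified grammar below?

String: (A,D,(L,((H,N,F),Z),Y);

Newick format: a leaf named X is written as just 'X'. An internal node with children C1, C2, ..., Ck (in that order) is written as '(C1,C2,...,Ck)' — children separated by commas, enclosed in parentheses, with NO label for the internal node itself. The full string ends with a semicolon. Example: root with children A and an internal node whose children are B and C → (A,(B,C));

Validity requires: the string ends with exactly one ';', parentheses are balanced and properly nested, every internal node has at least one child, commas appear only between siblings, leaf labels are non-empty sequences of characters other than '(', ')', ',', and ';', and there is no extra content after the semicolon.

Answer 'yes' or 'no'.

Answer: no

Derivation:
Input: (A,D,(L,((H,N,F),Z),Y);
Paren balance: 4 '(' vs 3 ')' MISMATCH
Ends with single ';': True
Full parse: FAILS (expected , or ) at pos 22)
Valid: False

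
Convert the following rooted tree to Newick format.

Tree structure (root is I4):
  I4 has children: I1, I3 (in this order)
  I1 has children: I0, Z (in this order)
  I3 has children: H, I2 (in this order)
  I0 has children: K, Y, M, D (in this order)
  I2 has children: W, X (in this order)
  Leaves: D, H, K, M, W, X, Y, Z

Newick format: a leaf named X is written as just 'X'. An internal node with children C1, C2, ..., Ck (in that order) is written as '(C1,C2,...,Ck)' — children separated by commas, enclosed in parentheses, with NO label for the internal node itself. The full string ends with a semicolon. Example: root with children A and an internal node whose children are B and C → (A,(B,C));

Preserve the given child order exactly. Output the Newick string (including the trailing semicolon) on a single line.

Answer: (((K,Y,M,D),Z),(H,(W,X)));

Derivation:
internal I4 with children ['I1', 'I3']
  internal I1 with children ['I0', 'Z']
    internal I0 with children ['K', 'Y', 'M', 'D']
      leaf 'K' → 'K'
      leaf 'Y' → 'Y'
      leaf 'M' → 'M'
      leaf 'D' → 'D'
    → '(K,Y,M,D)'
    leaf 'Z' → 'Z'
  → '((K,Y,M,D),Z)'
  internal I3 with children ['H', 'I2']
    leaf 'H' → 'H'
    internal I2 with children ['W', 'X']
      leaf 'W' → 'W'
      leaf 'X' → 'X'
    → '(W,X)'
  → '(H,(W,X))'
→ '(((K,Y,M,D),Z),(H,(W,X)))'
Final: (((K,Y,M,D),Z),(H,(W,X)));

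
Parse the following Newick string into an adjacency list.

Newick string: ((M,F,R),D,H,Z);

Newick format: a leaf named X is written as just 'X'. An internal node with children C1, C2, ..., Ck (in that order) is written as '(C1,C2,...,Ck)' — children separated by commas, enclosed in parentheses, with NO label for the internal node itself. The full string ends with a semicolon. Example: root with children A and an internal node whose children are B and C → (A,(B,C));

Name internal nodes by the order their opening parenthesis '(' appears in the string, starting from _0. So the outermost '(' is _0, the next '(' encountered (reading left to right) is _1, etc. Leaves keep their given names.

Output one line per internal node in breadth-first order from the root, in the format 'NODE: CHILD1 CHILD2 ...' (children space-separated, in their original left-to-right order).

Answer: _0: _1 D H Z
_1: M F R

Derivation:
Input: ((M,F,R),D,H,Z);
Scanning left-to-right, naming '(' by encounter order:
  pos 0: '(' -> open internal node _0 (depth 1)
  pos 1: '(' -> open internal node _1 (depth 2)
  pos 7: ')' -> close internal node _1 (now at depth 1)
  pos 14: ')' -> close internal node _0 (now at depth 0)
Total internal nodes: 2
BFS adjacency from root:
  _0: _1 D H Z
  _1: M F R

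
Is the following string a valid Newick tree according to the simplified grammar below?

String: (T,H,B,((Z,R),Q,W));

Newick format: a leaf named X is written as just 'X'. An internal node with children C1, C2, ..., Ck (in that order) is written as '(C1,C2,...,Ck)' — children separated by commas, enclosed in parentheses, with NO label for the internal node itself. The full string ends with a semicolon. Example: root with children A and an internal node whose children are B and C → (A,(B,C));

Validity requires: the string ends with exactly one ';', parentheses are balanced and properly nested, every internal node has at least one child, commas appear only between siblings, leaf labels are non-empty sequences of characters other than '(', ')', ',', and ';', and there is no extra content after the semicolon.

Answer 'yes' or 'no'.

Input: (T,H,B,((Z,R),Q,W));
Paren balance: 3 '(' vs 3 ')' OK
Ends with single ';': True
Full parse: OK
Valid: True

Answer: yes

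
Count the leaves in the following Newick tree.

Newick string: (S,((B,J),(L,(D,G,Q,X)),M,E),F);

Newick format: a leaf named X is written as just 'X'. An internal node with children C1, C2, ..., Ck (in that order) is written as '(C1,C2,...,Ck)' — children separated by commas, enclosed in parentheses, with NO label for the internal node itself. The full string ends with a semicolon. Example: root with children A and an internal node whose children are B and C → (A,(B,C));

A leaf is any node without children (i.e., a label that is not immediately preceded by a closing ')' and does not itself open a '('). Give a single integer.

Newick: (S,((B,J),(L,(D,G,Q,X)),M,E),F);
Scan left-to-right; a leaf is any maximal label run not followed by '(':
  pos 1: leaf 'S' → count = 1
  pos 5: leaf 'B' → count = 2
  pos 7: leaf 'J' → count = 3
  pos 11: leaf 'L' → count = 4
  pos 14: leaf 'D' → count = 5
  pos 16: leaf 'G' → count = 6
  pos 18: leaf 'Q' → count = 7
  pos 20: leaf 'X' → count = 8
  pos 24: leaf 'M' → count = 9
  pos 26: leaf 'E' → count = 10
  pos 29: leaf 'F' → count = 11
Total leaves: 11

Answer: 11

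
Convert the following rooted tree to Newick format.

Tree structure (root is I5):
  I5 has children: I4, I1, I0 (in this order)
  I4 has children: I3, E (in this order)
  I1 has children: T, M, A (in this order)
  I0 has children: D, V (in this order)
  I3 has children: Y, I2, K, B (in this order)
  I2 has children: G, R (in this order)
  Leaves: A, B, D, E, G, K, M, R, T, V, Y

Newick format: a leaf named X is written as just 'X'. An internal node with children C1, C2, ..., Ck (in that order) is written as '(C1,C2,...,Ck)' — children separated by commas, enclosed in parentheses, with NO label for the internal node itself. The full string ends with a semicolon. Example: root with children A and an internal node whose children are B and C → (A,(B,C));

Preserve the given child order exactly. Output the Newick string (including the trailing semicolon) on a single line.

internal I5 with children ['I4', 'I1', 'I0']
  internal I4 with children ['I3', 'E']
    internal I3 with children ['Y', 'I2', 'K', 'B']
      leaf 'Y' → 'Y'
      internal I2 with children ['G', 'R']
        leaf 'G' → 'G'
        leaf 'R' → 'R'
      → '(G,R)'
      leaf 'K' → 'K'
      leaf 'B' → 'B'
    → '(Y,(G,R),K,B)'
    leaf 'E' → 'E'
  → '((Y,(G,R),K,B),E)'
  internal I1 with children ['T', 'M', 'A']
    leaf 'T' → 'T'
    leaf 'M' → 'M'
    leaf 'A' → 'A'
  → '(T,M,A)'
  internal I0 with children ['D', 'V']
    leaf 'D' → 'D'
    leaf 'V' → 'V'
  → '(D,V)'
→ '(((Y,(G,R),K,B),E),(T,M,A),(D,V))'
Final: (((Y,(G,R),K,B),E),(T,M,A),(D,V));

Answer: (((Y,(G,R),K,B),E),(T,M,A),(D,V));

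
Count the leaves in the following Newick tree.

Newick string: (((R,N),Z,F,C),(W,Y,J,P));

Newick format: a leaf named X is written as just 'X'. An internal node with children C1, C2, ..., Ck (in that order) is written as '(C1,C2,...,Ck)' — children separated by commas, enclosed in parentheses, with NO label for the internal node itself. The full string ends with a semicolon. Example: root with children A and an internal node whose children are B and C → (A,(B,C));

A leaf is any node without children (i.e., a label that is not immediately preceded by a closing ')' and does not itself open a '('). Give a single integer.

Newick: (((R,N),Z,F,C),(W,Y,J,P));
Scan left-to-right; a leaf is any maximal label run not followed by '(':
  pos 3: leaf 'R' → count = 1
  pos 5: leaf 'N' → count = 2
  pos 8: leaf 'Z' → count = 3
  pos 10: leaf 'F' → count = 4
  pos 12: leaf 'C' → count = 5
  pos 16: leaf 'W' → count = 6
  pos 18: leaf 'Y' → count = 7
  pos 20: leaf 'J' → count = 8
  pos 22: leaf 'P' → count = 9
Total leaves: 9

Answer: 9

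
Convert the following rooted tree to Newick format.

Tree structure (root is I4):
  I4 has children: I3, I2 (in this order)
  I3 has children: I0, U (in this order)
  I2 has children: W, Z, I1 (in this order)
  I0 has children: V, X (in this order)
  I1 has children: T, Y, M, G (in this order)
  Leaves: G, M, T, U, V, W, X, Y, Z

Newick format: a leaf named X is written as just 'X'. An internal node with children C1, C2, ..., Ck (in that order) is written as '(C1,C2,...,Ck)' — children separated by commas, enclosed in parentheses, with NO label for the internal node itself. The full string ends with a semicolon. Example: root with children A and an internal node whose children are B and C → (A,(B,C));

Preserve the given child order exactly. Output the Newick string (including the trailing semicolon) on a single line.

internal I4 with children ['I3', 'I2']
  internal I3 with children ['I0', 'U']
    internal I0 with children ['V', 'X']
      leaf 'V' → 'V'
      leaf 'X' → 'X'
    → '(V,X)'
    leaf 'U' → 'U'
  → '((V,X),U)'
  internal I2 with children ['W', 'Z', 'I1']
    leaf 'W' → 'W'
    leaf 'Z' → 'Z'
    internal I1 with children ['T', 'Y', 'M', 'G']
      leaf 'T' → 'T'
      leaf 'Y' → 'Y'
      leaf 'M' → 'M'
      leaf 'G' → 'G'
    → '(T,Y,M,G)'
  → '(W,Z,(T,Y,M,G))'
→ '(((V,X),U),(W,Z,(T,Y,M,G)))'
Final: (((V,X),U),(W,Z,(T,Y,M,G)));

Answer: (((V,X),U),(W,Z,(T,Y,M,G)));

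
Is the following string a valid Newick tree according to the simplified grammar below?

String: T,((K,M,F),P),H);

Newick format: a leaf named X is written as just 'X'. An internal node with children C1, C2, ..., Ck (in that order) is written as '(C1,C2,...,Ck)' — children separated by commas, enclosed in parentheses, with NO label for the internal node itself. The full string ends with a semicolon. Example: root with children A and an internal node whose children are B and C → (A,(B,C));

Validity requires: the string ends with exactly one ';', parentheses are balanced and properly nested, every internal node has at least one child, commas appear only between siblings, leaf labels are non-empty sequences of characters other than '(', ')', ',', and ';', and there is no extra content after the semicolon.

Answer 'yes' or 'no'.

Input: T,((K,M,F),P),H);
Paren balance: 2 '(' vs 3 ')' MISMATCH
Ends with single ';': True
Full parse: FAILS (extra content after tree at pos 1)
Valid: False

Answer: no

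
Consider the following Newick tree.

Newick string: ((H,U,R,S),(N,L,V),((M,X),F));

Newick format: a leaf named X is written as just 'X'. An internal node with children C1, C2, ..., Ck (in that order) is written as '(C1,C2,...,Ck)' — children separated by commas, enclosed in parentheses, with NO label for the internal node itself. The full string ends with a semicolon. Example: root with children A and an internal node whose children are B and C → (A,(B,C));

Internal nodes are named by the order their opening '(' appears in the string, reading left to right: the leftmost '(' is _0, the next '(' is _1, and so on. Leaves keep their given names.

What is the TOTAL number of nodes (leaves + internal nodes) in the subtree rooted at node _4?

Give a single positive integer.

Answer: 3

Derivation:
Newick: ((H,U,R,S),(N,L,V),((M,X),F));
Locate _4: it is the '(' at position 20 (the 5th '(' reading left to right).
Query: subtree rooted at _4
_4: subtree_size = 1 + 2
  M: subtree_size = 1 + 0
  X: subtree_size = 1 + 0
Total subtree size of _4: 3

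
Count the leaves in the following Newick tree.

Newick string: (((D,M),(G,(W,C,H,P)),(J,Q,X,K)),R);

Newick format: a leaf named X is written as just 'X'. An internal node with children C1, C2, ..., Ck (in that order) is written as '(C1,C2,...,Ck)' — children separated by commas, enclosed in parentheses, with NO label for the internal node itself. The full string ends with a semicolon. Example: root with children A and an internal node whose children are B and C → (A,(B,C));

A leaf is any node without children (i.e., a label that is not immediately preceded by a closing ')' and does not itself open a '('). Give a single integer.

Newick: (((D,M),(G,(W,C,H,P)),(J,Q,X,K)),R);
Scan left-to-right; a leaf is any maximal label run not followed by '(':
  pos 3: leaf 'D' → count = 1
  pos 5: leaf 'M' → count = 2
  pos 9: leaf 'G' → count = 3
  pos 12: leaf 'W' → count = 4
  pos 14: leaf 'C' → count = 5
  pos 16: leaf 'H' → count = 6
  pos 18: leaf 'P' → count = 7
  pos 23: leaf 'J' → count = 8
  pos 25: leaf 'Q' → count = 9
  pos 27: leaf 'X' → count = 10
  pos 29: leaf 'K' → count = 11
  pos 33: leaf 'R' → count = 12
Total leaves: 12

Answer: 12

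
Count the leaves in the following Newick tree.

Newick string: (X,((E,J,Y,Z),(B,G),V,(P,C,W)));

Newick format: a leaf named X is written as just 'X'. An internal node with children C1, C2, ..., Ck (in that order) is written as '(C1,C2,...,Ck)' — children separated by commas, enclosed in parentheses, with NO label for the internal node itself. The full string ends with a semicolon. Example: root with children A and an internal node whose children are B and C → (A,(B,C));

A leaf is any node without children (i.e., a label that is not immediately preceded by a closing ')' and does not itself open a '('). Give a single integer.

Newick: (X,((E,J,Y,Z),(B,G),V,(P,C,W)));
Scan left-to-right; a leaf is any maximal label run not followed by '(':
  pos 1: leaf 'X' → count = 1
  pos 5: leaf 'E' → count = 2
  pos 7: leaf 'J' → count = 3
  pos 9: leaf 'Y' → count = 4
  pos 11: leaf 'Z' → count = 5
  pos 15: leaf 'B' → count = 6
  pos 17: leaf 'G' → count = 7
  pos 20: leaf 'V' → count = 8
  pos 23: leaf 'P' → count = 9
  pos 25: leaf 'C' → count = 10
  pos 27: leaf 'W' → count = 11
Total leaves: 11

Answer: 11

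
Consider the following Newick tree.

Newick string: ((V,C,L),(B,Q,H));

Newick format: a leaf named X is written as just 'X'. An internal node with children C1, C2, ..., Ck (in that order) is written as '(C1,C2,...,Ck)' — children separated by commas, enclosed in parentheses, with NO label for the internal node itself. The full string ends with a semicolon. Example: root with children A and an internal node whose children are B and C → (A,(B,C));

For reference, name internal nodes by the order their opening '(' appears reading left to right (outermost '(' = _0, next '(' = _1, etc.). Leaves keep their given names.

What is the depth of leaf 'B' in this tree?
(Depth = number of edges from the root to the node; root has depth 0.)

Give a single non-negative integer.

Newick: ((V,C,L),(B,Q,H));
Naming internals by '(' encounter order: outermost '(' = _0, next = _1, ...
Query node: B
Path from root: _0 -> _2 -> B
Depth of B: 2 (number of edges from root)

Answer: 2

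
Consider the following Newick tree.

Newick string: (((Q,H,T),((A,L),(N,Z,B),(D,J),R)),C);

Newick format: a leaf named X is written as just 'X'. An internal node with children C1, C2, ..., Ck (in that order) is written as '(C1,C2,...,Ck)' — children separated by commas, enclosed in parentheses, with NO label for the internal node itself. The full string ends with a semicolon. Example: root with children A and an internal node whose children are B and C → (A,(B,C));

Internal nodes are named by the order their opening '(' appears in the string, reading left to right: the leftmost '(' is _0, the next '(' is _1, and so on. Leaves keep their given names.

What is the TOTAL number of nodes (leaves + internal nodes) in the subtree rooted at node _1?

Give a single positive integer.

Newick: (((Q,H,T),((A,L),(N,Z,B),(D,J),R)),C);
Locate _1: it is the '(' at position 1 (the 2nd '(' reading left to right).
Query: subtree rooted at _1
_1: subtree_size = 1 + 16
  _2: subtree_size = 1 + 3
    Q: subtree_size = 1 + 0
    H: subtree_size = 1 + 0
    T: subtree_size = 1 + 0
  _3: subtree_size = 1 + 11
    _4: subtree_size = 1 + 2
      A: subtree_size = 1 + 0
      L: subtree_size = 1 + 0
    _5: subtree_size = 1 + 3
      N: subtree_size = 1 + 0
      Z: subtree_size = 1 + 0
      B: subtree_size = 1 + 0
    _6: subtree_size = 1 + 2
      D: subtree_size = 1 + 0
      J: subtree_size = 1 + 0
    R: subtree_size = 1 + 0
Total subtree size of _1: 17

Answer: 17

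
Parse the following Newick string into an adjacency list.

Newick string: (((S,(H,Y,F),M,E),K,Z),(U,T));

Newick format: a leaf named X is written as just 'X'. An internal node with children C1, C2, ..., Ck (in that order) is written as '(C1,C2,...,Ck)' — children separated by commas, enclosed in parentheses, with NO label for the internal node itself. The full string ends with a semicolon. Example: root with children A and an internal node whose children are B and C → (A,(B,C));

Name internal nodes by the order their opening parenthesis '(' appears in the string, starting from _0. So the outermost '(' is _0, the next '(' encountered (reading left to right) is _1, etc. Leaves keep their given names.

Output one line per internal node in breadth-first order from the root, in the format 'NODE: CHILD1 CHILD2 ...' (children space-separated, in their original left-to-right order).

Input: (((S,(H,Y,F),M,E),K,Z),(U,T));
Scanning left-to-right, naming '(' by encounter order:
  pos 0: '(' -> open internal node _0 (depth 1)
  pos 1: '(' -> open internal node _1 (depth 2)
  pos 2: '(' -> open internal node _2 (depth 3)
  pos 5: '(' -> open internal node _3 (depth 4)
  pos 11: ')' -> close internal node _3 (now at depth 3)
  pos 16: ')' -> close internal node _2 (now at depth 2)
  pos 21: ')' -> close internal node _1 (now at depth 1)
  pos 23: '(' -> open internal node _4 (depth 2)
  pos 27: ')' -> close internal node _4 (now at depth 1)
  pos 28: ')' -> close internal node _0 (now at depth 0)
Total internal nodes: 5
BFS adjacency from root:
  _0: _1 _4
  _1: _2 K Z
  _4: U T
  _2: S _3 M E
  _3: H Y F

Answer: _0: _1 _4
_1: _2 K Z
_4: U T
_2: S _3 M E
_3: H Y F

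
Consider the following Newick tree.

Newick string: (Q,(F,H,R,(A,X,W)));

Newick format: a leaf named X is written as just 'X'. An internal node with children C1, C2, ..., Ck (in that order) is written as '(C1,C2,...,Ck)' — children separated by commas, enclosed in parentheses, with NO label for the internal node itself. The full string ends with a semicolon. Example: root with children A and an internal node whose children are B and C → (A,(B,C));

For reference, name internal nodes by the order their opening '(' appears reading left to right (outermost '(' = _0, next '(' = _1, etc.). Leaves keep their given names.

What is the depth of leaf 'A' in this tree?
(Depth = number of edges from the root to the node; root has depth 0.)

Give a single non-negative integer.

Newick: (Q,(F,H,R,(A,X,W)));
Naming internals by '(' encounter order: outermost '(' = _0, next = _1, ...
Query node: A
Path from root: _0 -> _1 -> _2 -> A
Depth of A: 3 (number of edges from root)

Answer: 3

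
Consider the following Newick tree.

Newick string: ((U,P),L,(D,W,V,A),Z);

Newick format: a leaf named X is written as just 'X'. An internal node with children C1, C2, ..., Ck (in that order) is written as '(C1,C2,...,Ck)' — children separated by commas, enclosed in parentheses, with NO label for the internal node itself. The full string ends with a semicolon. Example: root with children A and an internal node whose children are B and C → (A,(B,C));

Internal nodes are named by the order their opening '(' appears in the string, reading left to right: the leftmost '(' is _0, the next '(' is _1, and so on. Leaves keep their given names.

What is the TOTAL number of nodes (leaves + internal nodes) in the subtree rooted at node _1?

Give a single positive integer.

Newick: ((U,P),L,(D,W,V,A),Z);
Locate _1: it is the '(' at position 1 (the 2nd '(' reading left to right).
Query: subtree rooted at _1
_1: subtree_size = 1 + 2
  U: subtree_size = 1 + 0
  P: subtree_size = 1 + 0
Total subtree size of _1: 3

Answer: 3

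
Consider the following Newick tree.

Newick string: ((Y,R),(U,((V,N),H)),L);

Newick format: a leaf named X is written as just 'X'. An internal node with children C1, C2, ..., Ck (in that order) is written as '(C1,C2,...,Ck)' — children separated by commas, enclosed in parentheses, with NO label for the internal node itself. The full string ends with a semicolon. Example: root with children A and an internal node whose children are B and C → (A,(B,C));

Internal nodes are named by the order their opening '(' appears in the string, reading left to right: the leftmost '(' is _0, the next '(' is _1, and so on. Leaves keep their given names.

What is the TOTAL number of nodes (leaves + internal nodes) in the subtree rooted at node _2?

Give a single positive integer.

Newick: ((Y,R),(U,((V,N),H)),L);
Locate _2: it is the '(' at position 7 (the 3rd '(' reading left to right).
Query: subtree rooted at _2
_2: subtree_size = 1 + 6
  U: subtree_size = 1 + 0
  _3: subtree_size = 1 + 4
    _4: subtree_size = 1 + 2
      V: subtree_size = 1 + 0
      N: subtree_size = 1 + 0
    H: subtree_size = 1 + 0
Total subtree size of _2: 7

Answer: 7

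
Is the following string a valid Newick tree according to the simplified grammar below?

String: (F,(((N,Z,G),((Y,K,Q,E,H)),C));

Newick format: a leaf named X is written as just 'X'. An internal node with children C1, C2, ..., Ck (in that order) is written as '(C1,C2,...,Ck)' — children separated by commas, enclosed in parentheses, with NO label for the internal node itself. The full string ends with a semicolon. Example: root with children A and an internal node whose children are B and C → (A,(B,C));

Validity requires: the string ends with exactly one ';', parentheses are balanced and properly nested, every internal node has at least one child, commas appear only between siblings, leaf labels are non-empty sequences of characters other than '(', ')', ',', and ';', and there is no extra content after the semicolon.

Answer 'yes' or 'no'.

Answer: no

Derivation:
Input: (F,(((N,Z,G),((Y,K,Q,E,H)),C));
Paren balance: 6 '(' vs 5 ')' MISMATCH
Ends with single ';': True
Full parse: FAILS (expected , or ) at pos 30)
Valid: False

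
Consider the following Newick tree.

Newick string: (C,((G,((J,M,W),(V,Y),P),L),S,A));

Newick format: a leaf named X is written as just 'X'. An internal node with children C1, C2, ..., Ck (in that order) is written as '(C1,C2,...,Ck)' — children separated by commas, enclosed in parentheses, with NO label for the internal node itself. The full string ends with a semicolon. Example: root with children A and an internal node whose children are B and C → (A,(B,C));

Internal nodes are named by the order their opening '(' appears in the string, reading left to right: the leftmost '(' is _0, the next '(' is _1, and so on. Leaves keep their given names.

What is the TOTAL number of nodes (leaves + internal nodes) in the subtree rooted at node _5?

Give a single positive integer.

Newick: (C,((G,((J,M,W),(V,Y),P),L),S,A));
Locate _5: it is the '(' at position 16 (the 6th '(' reading left to right).
Query: subtree rooted at _5
_5: subtree_size = 1 + 2
  V: subtree_size = 1 + 0
  Y: subtree_size = 1 + 0
Total subtree size of _5: 3

Answer: 3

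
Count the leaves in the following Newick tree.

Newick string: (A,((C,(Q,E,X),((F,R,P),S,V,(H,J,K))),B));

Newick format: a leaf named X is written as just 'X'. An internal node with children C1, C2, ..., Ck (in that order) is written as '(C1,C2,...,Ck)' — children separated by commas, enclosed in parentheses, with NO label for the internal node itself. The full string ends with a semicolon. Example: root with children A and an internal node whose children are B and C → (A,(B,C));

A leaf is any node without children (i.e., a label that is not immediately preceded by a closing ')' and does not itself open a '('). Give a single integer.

Answer: 14

Derivation:
Newick: (A,((C,(Q,E,X),((F,R,P),S,V,(H,J,K))),B));
Scan left-to-right; a leaf is any maximal label run not followed by '(':
  pos 1: leaf 'A' → count = 1
  pos 5: leaf 'C' → count = 2
  pos 8: leaf 'Q' → count = 3
  pos 10: leaf 'E' → count = 4
  pos 12: leaf 'X' → count = 5
  pos 17: leaf 'F' → count = 6
  pos 19: leaf 'R' → count = 7
  pos 21: leaf 'P' → count = 8
  pos 24: leaf 'S' → count = 9
  pos 26: leaf 'V' → count = 10
  pos 29: leaf 'H' → count = 11
  pos 31: leaf 'J' → count = 12
  pos 33: leaf 'K' → count = 13
  pos 38: leaf 'B' → count = 14
Total leaves: 14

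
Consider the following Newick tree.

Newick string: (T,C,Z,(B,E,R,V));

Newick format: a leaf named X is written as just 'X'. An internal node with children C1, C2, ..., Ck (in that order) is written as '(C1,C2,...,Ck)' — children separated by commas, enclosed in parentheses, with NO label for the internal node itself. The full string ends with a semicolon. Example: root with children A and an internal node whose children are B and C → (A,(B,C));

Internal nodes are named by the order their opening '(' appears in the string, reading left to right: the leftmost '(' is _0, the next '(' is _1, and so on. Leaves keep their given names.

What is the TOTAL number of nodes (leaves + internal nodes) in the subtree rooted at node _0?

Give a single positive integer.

Answer: 9

Derivation:
Newick: (T,C,Z,(B,E,R,V));
Locate _0: it is the '(' at position 0 (the 1st '(' reading left to right).
Query: subtree rooted at _0
_0: subtree_size = 1 + 8
  T: subtree_size = 1 + 0
  C: subtree_size = 1 + 0
  Z: subtree_size = 1 + 0
  _1: subtree_size = 1 + 4
    B: subtree_size = 1 + 0
    E: subtree_size = 1 + 0
    R: subtree_size = 1 + 0
    V: subtree_size = 1 + 0
Total subtree size of _0: 9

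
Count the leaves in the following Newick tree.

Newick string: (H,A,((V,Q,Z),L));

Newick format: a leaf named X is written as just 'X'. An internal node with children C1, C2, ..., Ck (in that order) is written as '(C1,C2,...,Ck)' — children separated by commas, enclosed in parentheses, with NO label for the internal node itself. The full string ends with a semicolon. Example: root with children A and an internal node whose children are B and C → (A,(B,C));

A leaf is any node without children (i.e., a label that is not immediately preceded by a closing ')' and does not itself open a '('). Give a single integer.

Newick: (H,A,((V,Q,Z),L));
Scan left-to-right; a leaf is any maximal label run not followed by '(':
  pos 1: leaf 'H' → count = 1
  pos 3: leaf 'A' → count = 2
  pos 7: leaf 'V' → count = 3
  pos 9: leaf 'Q' → count = 4
  pos 11: leaf 'Z' → count = 5
  pos 14: leaf 'L' → count = 6
Total leaves: 6

Answer: 6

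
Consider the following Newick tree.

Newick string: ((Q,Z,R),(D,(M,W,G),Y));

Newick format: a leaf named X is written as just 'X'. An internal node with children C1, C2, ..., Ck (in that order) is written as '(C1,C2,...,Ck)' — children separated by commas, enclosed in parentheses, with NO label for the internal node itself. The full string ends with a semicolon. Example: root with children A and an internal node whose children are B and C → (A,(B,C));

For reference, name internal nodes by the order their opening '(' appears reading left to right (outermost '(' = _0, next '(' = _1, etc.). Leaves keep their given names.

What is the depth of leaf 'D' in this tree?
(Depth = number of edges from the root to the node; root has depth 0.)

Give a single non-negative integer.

Answer: 2

Derivation:
Newick: ((Q,Z,R),(D,(M,W,G),Y));
Naming internals by '(' encounter order: outermost '(' = _0, next = _1, ...
Query node: D
Path from root: _0 -> _2 -> D
Depth of D: 2 (number of edges from root)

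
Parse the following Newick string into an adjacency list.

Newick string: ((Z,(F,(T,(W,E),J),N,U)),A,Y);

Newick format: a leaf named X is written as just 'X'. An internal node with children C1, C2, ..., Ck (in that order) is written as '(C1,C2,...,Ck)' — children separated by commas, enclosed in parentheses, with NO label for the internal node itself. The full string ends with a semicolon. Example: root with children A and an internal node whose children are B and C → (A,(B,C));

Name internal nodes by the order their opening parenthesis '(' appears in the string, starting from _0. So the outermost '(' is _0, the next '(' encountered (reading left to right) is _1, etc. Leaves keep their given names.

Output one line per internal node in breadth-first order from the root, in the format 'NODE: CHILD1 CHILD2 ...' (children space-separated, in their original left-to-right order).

Answer: _0: _1 A Y
_1: Z _2
_2: F _3 N U
_3: T _4 J
_4: W E

Derivation:
Input: ((Z,(F,(T,(W,E),J),N,U)),A,Y);
Scanning left-to-right, naming '(' by encounter order:
  pos 0: '(' -> open internal node _0 (depth 1)
  pos 1: '(' -> open internal node _1 (depth 2)
  pos 4: '(' -> open internal node _2 (depth 3)
  pos 7: '(' -> open internal node _3 (depth 4)
  pos 10: '(' -> open internal node _4 (depth 5)
  pos 14: ')' -> close internal node _4 (now at depth 4)
  pos 17: ')' -> close internal node _3 (now at depth 3)
  pos 22: ')' -> close internal node _2 (now at depth 2)
  pos 23: ')' -> close internal node _1 (now at depth 1)
  pos 28: ')' -> close internal node _0 (now at depth 0)
Total internal nodes: 5
BFS adjacency from root:
  _0: _1 A Y
  _1: Z _2
  _2: F _3 N U
  _3: T _4 J
  _4: W E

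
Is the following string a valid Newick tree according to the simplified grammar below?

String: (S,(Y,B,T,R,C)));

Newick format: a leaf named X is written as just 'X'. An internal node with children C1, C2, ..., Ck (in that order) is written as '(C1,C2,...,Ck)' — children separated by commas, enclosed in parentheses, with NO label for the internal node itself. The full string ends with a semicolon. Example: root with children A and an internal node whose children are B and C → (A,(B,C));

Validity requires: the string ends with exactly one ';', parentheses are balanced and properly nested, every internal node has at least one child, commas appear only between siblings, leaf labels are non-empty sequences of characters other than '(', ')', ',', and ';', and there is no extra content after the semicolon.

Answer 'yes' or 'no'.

Answer: no

Derivation:
Input: (S,(Y,B,T,R,C)));
Paren balance: 2 '(' vs 3 ')' MISMATCH
Ends with single ';': True
Full parse: FAILS (extra content after tree at pos 15)
Valid: False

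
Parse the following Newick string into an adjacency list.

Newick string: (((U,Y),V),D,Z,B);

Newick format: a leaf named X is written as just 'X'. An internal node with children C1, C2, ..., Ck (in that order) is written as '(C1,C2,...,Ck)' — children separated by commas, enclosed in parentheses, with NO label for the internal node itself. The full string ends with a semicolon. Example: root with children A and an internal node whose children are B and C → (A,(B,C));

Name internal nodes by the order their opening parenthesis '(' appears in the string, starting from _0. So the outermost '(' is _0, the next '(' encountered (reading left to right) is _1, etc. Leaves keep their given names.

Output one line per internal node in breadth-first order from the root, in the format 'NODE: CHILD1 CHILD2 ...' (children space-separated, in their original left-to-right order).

Input: (((U,Y),V),D,Z,B);
Scanning left-to-right, naming '(' by encounter order:
  pos 0: '(' -> open internal node _0 (depth 1)
  pos 1: '(' -> open internal node _1 (depth 2)
  pos 2: '(' -> open internal node _2 (depth 3)
  pos 6: ')' -> close internal node _2 (now at depth 2)
  pos 9: ')' -> close internal node _1 (now at depth 1)
  pos 16: ')' -> close internal node _0 (now at depth 0)
Total internal nodes: 3
BFS adjacency from root:
  _0: _1 D Z B
  _1: _2 V
  _2: U Y

Answer: _0: _1 D Z B
_1: _2 V
_2: U Y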